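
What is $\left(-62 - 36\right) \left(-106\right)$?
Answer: $10388$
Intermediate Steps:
$\left(-62 - 36\right) \left(-106\right) = \left(-98\right) \left(-106\right) = 10388$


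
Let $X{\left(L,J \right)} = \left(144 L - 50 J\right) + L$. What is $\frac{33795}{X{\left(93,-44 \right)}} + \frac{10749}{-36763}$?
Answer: $\frac{214761504}{115325531} \approx 1.8622$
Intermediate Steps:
$X{\left(L,J \right)} = - 50 J + 145 L$ ($X{\left(L,J \right)} = \left(- 50 J + 144 L\right) + L = - 50 J + 145 L$)
$\frac{33795}{X{\left(93,-44 \right)}} + \frac{10749}{-36763} = \frac{33795}{\left(-50\right) \left(-44\right) + 145 \cdot 93} + \frac{10749}{-36763} = \frac{33795}{2200 + 13485} + 10749 \left(- \frac{1}{36763}\right) = \frac{33795}{15685} - \frac{10749}{36763} = 33795 \cdot \frac{1}{15685} - \frac{10749}{36763} = \frac{6759}{3137} - \frac{10749}{36763} = \frac{214761504}{115325531}$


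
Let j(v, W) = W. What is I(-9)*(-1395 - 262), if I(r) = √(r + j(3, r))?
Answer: -4971*I*√2 ≈ -7030.1*I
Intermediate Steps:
I(r) = √2*√r (I(r) = √(r + r) = √(2*r) = √2*√r)
I(-9)*(-1395 - 262) = (√2*√(-9))*(-1395 - 262) = (√2*(3*I))*(-1657) = (3*I*√2)*(-1657) = -4971*I*√2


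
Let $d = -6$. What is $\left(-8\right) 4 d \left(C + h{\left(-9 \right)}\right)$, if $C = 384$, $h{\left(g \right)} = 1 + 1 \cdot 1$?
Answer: $74112$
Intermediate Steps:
$h{\left(g \right)} = 2$ ($h{\left(g \right)} = 1 + 1 = 2$)
$\left(-8\right) 4 d \left(C + h{\left(-9 \right)}\right) = \left(-8\right) 4 \left(-6\right) \left(384 + 2\right) = \left(-32\right) \left(-6\right) 386 = 192 \cdot 386 = 74112$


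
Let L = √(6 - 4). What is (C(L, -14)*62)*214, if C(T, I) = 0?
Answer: 0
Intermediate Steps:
L = √2 ≈ 1.4142
(C(L, -14)*62)*214 = (0*62)*214 = 0*214 = 0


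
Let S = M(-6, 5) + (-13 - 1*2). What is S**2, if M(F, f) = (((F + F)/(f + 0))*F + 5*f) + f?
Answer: 21609/25 ≈ 864.36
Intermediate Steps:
M(F, f) = 6*f + 2*F**2/f (M(F, f) = (((2*F)/f)*F + 5*f) + f = ((2*F/f)*F + 5*f) + f = (2*F**2/f + 5*f) + f = (5*f + 2*F**2/f) + f = 6*f + 2*F**2/f)
S = 147/5 (S = (6*5 + 2*(-6)**2/5) + (-13 - 1*2) = (30 + 2*36*(1/5)) + (-13 - 2) = (30 + 72/5) - 15 = 222/5 - 15 = 147/5 ≈ 29.400)
S**2 = (147/5)**2 = 21609/25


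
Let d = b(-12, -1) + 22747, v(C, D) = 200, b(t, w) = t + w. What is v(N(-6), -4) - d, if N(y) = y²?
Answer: -22534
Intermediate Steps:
d = 22734 (d = (-12 - 1) + 22747 = -13 + 22747 = 22734)
v(N(-6), -4) - d = 200 - 1*22734 = 200 - 22734 = -22534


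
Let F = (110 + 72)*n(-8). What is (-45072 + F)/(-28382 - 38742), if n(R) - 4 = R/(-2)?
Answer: 10904/16781 ≈ 0.64978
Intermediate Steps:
n(R) = 4 - R/2 (n(R) = 4 + R/(-2) = 4 + R*(-1/2) = 4 - R/2)
F = 1456 (F = (110 + 72)*(4 - 1/2*(-8)) = 182*(4 + 4) = 182*8 = 1456)
(-45072 + F)/(-28382 - 38742) = (-45072 + 1456)/(-28382 - 38742) = -43616/(-67124) = -43616*(-1/67124) = 10904/16781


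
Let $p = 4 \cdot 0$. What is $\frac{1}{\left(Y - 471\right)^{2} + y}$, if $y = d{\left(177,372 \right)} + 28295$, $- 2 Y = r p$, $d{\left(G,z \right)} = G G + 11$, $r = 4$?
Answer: $\frac{1}{281476} \approx 3.5527 \cdot 10^{-6}$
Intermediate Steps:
$p = 0$
$d{\left(G,z \right)} = 11 + G^{2}$ ($d{\left(G,z \right)} = G^{2} + 11 = 11 + G^{2}$)
$Y = 0$ ($Y = - \frac{4 \cdot 0}{2} = \left(- \frac{1}{2}\right) 0 = 0$)
$y = 59635$ ($y = \left(11 + 177^{2}\right) + 28295 = \left(11 + 31329\right) + 28295 = 31340 + 28295 = 59635$)
$\frac{1}{\left(Y - 471\right)^{2} + y} = \frac{1}{\left(0 - 471\right)^{2} + 59635} = \frac{1}{\left(-471\right)^{2} + 59635} = \frac{1}{221841 + 59635} = \frac{1}{281476}$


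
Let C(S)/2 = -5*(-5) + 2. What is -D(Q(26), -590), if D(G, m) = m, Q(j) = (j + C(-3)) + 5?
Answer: 590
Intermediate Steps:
C(S) = 54 (C(S) = 2*(-5*(-5) + 2) = 2*(25 + 2) = 2*27 = 54)
Q(j) = 59 + j (Q(j) = (j + 54) + 5 = (54 + j) + 5 = 59 + j)
-D(Q(26), -590) = -1*(-590) = 590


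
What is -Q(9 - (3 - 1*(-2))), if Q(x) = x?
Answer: -4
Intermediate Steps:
-Q(9 - (3 - 1*(-2))) = -(9 - (3 - 1*(-2))) = -(9 - (3 + 2)) = -(9 - 1*5) = -(9 - 5) = -1*4 = -4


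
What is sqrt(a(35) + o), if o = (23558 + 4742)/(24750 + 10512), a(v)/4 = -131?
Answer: I*sqrt(18070783746)/5877 ≈ 22.874*I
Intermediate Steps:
a(v) = -524 (a(v) = 4*(-131) = -524)
o = 14150/17631 (o = 28300/35262 = 28300*(1/35262) = 14150/17631 ≈ 0.80256)
sqrt(a(35) + o) = sqrt(-524 + 14150/17631) = sqrt(-9224494/17631) = I*sqrt(18070783746)/5877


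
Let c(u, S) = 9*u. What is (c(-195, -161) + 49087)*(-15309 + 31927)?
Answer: 786563176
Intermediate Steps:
(c(-195, -161) + 49087)*(-15309 + 31927) = (9*(-195) + 49087)*(-15309 + 31927) = (-1755 + 49087)*16618 = 47332*16618 = 786563176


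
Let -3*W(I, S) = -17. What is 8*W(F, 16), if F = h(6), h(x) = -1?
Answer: 136/3 ≈ 45.333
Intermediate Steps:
F = -1
W(I, S) = 17/3 (W(I, S) = -⅓*(-17) = 17/3)
8*W(F, 16) = 8*(17/3) = 136/3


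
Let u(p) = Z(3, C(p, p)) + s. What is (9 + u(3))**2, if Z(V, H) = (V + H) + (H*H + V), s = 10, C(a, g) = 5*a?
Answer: 70225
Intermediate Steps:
Z(V, H) = H + H**2 + 2*V (Z(V, H) = (H + V) + (H**2 + V) = (H + V) + (V + H**2) = H + H**2 + 2*V)
u(p) = 16 + 5*p + 25*p**2 (u(p) = (5*p + (5*p)**2 + 2*3) + 10 = (5*p + 25*p**2 + 6) + 10 = (6 + 5*p + 25*p**2) + 10 = 16 + 5*p + 25*p**2)
(9 + u(3))**2 = (9 + (16 + 5*3 + 25*3**2))**2 = (9 + (16 + 15 + 25*9))**2 = (9 + (16 + 15 + 225))**2 = (9 + 256)**2 = 265**2 = 70225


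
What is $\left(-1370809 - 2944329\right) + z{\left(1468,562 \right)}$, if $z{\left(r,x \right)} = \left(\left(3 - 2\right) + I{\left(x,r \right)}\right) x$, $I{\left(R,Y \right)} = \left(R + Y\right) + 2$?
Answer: $-3172592$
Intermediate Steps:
$I{\left(R,Y \right)} = 2 + R + Y$
$z{\left(r,x \right)} = x \left(3 + r + x\right)$ ($z{\left(r,x \right)} = \left(\left(3 - 2\right) + \left(2 + x + r\right)\right) x = \left(1 + \left(2 + r + x\right)\right) x = \left(3 + r + x\right) x = x \left(3 + r + x\right)$)
$\left(-1370809 - 2944329\right) + z{\left(1468,562 \right)} = \left(-1370809 - 2944329\right) + 562 \left(3 + 1468 + 562\right) = -4315138 + 562 \cdot 2033 = -4315138 + 1142546 = -3172592$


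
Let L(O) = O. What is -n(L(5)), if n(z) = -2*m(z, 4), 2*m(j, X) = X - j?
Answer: -1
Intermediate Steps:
m(j, X) = X/2 - j/2 (m(j, X) = (X - j)/2 = X/2 - j/2)
n(z) = -4 + z (n(z) = -2*((1/2)*4 - z/2) = -2*(2 - z/2) = -4 + z)
-n(L(5)) = -(-4 + 5) = -1*1 = -1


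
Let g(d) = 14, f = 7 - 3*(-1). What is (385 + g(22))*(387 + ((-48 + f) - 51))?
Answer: 118902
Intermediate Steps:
f = 10 (f = 7 + 3 = 10)
(385 + g(22))*(387 + ((-48 + f) - 51)) = (385 + 14)*(387 + ((-48 + 10) - 51)) = 399*(387 + (-38 - 51)) = 399*(387 - 89) = 399*298 = 118902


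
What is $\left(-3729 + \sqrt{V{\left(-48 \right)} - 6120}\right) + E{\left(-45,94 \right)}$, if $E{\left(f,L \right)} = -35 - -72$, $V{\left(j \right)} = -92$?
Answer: $-3692 + 2 i \sqrt{1553} \approx -3692.0 + 78.816 i$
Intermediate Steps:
$E{\left(f,L \right)} = 37$ ($E{\left(f,L \right)} = -35 + 72 = 37$)
$\left(-3729 + \sqrt{V{\left(-48 \right)} - 6120}\right) + E{\left(-45,94 \right)} = \left(-3729 + \sqrt{-92 - 6120}\right) + 37 = \left(-3729 + \sqrt{-6212}\right) + 37 = \left(-3729 + 2 i \sqrt{1553}\right) + 37 = -3692 + 2 i \sqrt{1553}$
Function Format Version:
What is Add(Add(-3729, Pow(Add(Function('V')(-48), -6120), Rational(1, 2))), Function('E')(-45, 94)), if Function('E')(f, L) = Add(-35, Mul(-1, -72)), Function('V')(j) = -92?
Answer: Add(-3692, Mul(2, I, Pow(1553, Rational(1, 2)))) ≈ Add(-3692.0, Mul(78.816, I))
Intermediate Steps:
Function('E')(f, L) = 37 (Function('E')(f, L) = Add(-35, 72) = 37)
Add(Add(-3729, Pow(Add(Function('V')(-48), -6120), Rational(1, 2))), Function('E')(-45, 94)) = Add(Add(-3729, Pow(Add(-92, -6120), Rational(1, 2))), 37) = Add(Add(-3729, Pow(-6212, Rational(1, 2))), 37) = Add(Add(-3729, Mul(2, I, Pow(1553, Rational(1, 2)))), 37) = Add(-3692, Mul(2, I, Pow(1553, Rational(1, 2))))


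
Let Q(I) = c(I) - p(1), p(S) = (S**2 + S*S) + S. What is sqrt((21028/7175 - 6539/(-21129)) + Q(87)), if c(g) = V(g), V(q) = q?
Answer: sqrt(1636749882683499)/4331445 ≈ 9.3402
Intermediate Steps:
c(g) = g
p(S) = S + 2*S**2 (p(S) = (S**2 + S**2) + S = 2*S**2 + S = S + 2*S**2)
Q(I) = -3 + I (Q(I) = I - (1 + 2*1) = I - (1 + 2) = I - 3 = -3 + I)
sqrt((21028/7175 - 6539/(-21129)) + Q(87)) = sqrt((21028/7175 - 6539/(-21129)) + (-3 + 87)) = sqrt((21028*(1/7175) - 6539*(-1/21129)) + 84) = sqrt((3004/1025 + 6539/21129) + 84) = sqrt(70173991/21657225 + 84) = sqrt(1889380891/21657225) = sqrt(1636749882683499)/4331445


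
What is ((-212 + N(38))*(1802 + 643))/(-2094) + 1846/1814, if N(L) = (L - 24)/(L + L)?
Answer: 5974342697/24057268 ≈ 248.34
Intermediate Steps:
N(L) = (-24 + L)/(2*L) (N(L) = (-24 + L)/((2*L)) = (-24 + L)*(1/(2*L)) = (-24 + L)/(2*L))
((-212 + N(38))*(1802 + 643))/(-2094) + 1846/1814 = ((-212 + (½)*(-24 + 38)/38)*(1802 + 643))/(-2094) + 1846/1814 = ((-212 + (½)*(1/38)*14)*2445)*(-1/2094) + 1846*(1/1814) = ((-212 + 7/38)*2445)*(-1/2094) + 923/907 = -8049/38*2445*(-1/2094) + 923/907 = -19679805/38*(-1/2094) + 923/907 = 6559935/26524 + 923/907 = 5974342697/24057268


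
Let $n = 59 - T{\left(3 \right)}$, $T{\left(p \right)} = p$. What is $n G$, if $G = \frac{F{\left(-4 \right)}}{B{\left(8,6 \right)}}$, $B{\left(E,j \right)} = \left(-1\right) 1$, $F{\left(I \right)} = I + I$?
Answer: $448$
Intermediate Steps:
$F{\left(I \right)} = 2 I$
$B{\left(E,j \right)} = -1$
$n = 56$ ($n = 59 - 3 = 56$)
$G = 8$ ($G = \frac{2 \left(-4\right)}{-1} = \left(-8\right) \left(-1\right) = 8$)
$n G = 56 \cdot 8 = 448$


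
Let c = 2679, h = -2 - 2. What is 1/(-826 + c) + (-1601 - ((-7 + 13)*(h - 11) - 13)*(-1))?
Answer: -3157511/1853 ≈ -1704.0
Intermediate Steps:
h = -4
1/(-826 + c) + (-1601 - ((-7 + 13)*(h - 11) - 13)*(-1)) = 1/(-826 + 2679) + (-1601 - ((-7 + 13)*(-4 - 11) - 13)*(-1)) = 1/1853 + (-1601 - (6*(-15) - 13)*(-1)) = 1/1853 + (-1601 - (-90 - 13)*(-1)) = 1/1853 + (-1601 - (-103)*(-1)) = 1/1853 + (-1601 - 1*103) = 1/1853 + (-1601 - 103) = 1/1853 - 1704 = -3157511/1853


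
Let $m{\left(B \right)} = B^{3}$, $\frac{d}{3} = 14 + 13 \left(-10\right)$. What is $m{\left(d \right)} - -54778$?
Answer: $-42089414$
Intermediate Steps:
$d = -348$ ($d = 3 \left(14 + 13 \left(-10\right)\right) = 3 \left(14 - 130\right) = 3 \left(-116\right) = -348$)
$m{\left(d \right)} - -54778 = \left(-348\right)^{3} - -54778 = -42144192 + 54778 = -42089414$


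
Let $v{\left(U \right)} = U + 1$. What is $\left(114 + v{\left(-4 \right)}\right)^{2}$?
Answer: $12321$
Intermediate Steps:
$v{\left(U \right)} = 1 + U$
$\left(114 + v{\left(-4 \right)}\right)^{2} = \left(114 + \left(1 - 4\right)\right)^{2} = \left(114 - 3\right)^{2} = 111^{2} = 12321$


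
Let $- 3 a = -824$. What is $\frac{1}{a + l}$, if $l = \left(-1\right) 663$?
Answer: $- \frac{3}{1165} \approx -0.0025751$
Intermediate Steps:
$a = \frac{824}{3}$ ($a = \left(- \frac{1}{3}\right) \left(-824\right) = \frac{824}{3} \approx 274.67$)
$l = -663$
$\frac{1}{a + l} = \frac{1}{\frac{824}{3} - 663} = \frac{1}{- \frac{1165}{3}} = - \frac{3}{1165}$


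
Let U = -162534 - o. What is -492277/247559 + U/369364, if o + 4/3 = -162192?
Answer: -272870605391/137159073714 ≈ -1.9894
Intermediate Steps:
o = -486580/3 (o = -4/3 - 162192 = -486580/3 ≈ -1.6219e+5)
U = -1022/3 (U = -162534 - 1*(-486580/3) = -162534 + 486580/3 = -1022/3 ≈ -340.67)
-492277/247559 + U/369364 = -492277/247559 - 1022/3/369364 = -492277*1/247559 - 1022/3*1/369364 = -492277/247559 - 511/554046 = -272870605391/137159073714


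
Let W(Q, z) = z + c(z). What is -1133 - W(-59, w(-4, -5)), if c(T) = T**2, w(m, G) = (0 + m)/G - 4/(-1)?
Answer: -29021/25 ≈ -1160.8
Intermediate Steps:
w(m, G) = 4 + m/G (w(m, G) = m/G - 4*(-1) = m/G + 4 = 4 + m/G)
W(Q, z) = z + z**2
-1133 - W(-59, w(-4, -5)) = -1133 - (4 - 4/(-5))*(1 + (4 - 4/(-5))) = -1133 - (4 - 4*(-1/5))*(1 + (4 - 4*(-1/5))) = -1133 - (4 + 4/5)*(1 + (4 + 4/5)) = -1133 - 24*(1 + 24/5)/5 = -1133 - 24*29/(5*5) = -1133 - 1*696/25 = -1133 - 696/25 = -29021/25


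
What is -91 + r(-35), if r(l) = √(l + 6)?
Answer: -91 + I*√29 ≈ -91.0 + 5.3852*I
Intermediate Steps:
r(l) = √(6 + l)
-91 + r(-35) = -91 + √(6 - 35) = -91 + √(-29) = -91 + I*√29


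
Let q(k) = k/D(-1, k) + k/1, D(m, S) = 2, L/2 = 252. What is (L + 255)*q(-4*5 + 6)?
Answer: -15939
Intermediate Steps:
L = 504 (L = 2*252 = 504)
q(k) = 3*k/2 (q(k) = k/2 + k/1 = k*(½) + k*1 = k/2 + k = 3*k/2)
(L + 255)*q(-4*5 + 6) = (504 + 255)*(3*(-4*5 + 6)/2) = 759*(3*(-20 + 6)/2) = 759*((3/2)*(-14)) = 759*(-21) = -15939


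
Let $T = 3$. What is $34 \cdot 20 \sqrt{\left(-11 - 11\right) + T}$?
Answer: $680 i \sqrt{19} \approx 2964.1 i$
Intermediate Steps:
$34 \cdot 20 \sqrt{\left(-11 - 11\right) + T} = 34 \cdot 20 \sqrt{\left(-11 - 11\right) + 3} = 680 \sqrt{-22 + 3} = 680 \sqrt{-19} = 680 i \sqrt{19}$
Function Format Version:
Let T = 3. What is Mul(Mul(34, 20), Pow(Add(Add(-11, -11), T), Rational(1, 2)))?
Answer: Mul(680, I, Pow(19, Rational(1, 2))) ≈ Mul(2964.1, I)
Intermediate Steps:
Mul(Mul(34, 20), Pow(Add(Add(-11, -11), T), Rational(1, 2))) = Mul(Mul(34, 20), Pow(Add(Add(-11, -11), 3), Rational(1, 2))) = Mul(680, Pow(Add(-22, 3), Rational(1, 2))) = Mul(680, Pow(-19, Rational(1, 2))) = Mul(680, Mul(I, Pow(19, Rational(1, 2)))) = Mul(680, I, Pow(19, Rational(1, 2)))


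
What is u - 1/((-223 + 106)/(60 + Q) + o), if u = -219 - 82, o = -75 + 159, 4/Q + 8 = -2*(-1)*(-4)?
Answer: -5902247/19608 ≈ -301.01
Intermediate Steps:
Q = -¼ (Q = 4/(-8 - 2*(-1)*(-4)) = 4/(-8 + 2*(-4)) = 4/(-8 - 8) = 4/(-16) = 4*(-1/16) = -¼ ≈ -0.25000)
o = 84
u = -301
u - 1/((-223 + 106)/(60 + Q) + o) = -301 - 1/((-223 + 106)/(60 - ¼) + 84) = -301 - 1/(-117/239/4 + 84) = -301 - 1/(-117*4/239 + 84) = -301 - 1/(-468/239 + 84) = -301 - 1/19608/239 = -301 - 1*239/19608 = -301 - 239/19608 = -5902247/19608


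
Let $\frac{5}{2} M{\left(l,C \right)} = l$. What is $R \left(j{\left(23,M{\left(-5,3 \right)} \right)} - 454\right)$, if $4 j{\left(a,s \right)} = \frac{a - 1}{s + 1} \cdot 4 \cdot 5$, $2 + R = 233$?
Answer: $-130284$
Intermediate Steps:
$R = 231$ ($R = -2 + 233 = 231$)
$M{\left(l,C \right)} = \frac{2 l}{5}$
$j{\left(a,s \right)} = \frac{5 \left(-1 + a\right)}{1 + s}$ ($j{\left(a,s \right)} = \frac{\frac{a - 1}{s + 1} \cdot 4 \cdot 5}{4} = \frac{\frac{-1 + a}{1 + s} 4 \cdot 5}{4} = \frac{\frac{4 \left(-1 + a\right)}{1 + s} 5}{4} = \frac{20 \frac{1}{1 + s} \left(-1 + a\right)}{4} = \frac{5 \left(-1 + a\right)}{1 + s}$)
$R \left(j{\left(23,M{\left(-5,3 \right)} \right)} - 454\right) = 231 \left(\frac{5 \left(-1 + 23\right)}{1 + \frac{2}{5} \left(-5\right)} - 454\right) = 231 \left(5 \frac{1}{1 - 2} \cdot 22 - 454\right) = 231 \left(5 \frac{1}{-1} \cdot 22 - 454\right) = 231 \left(5 \left(-1\right) 22 - 454\right) = 231 \left(-110 - 454\right) = 231 \left(-564\right) = -130284$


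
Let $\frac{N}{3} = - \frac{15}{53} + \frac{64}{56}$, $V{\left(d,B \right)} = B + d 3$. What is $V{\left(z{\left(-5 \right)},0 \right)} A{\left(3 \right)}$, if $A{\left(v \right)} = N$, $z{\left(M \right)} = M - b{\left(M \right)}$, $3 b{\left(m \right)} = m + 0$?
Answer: $- \frac{9570}{371} \approx -25.795$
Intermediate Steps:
$b{\left(m \right)} = \frac{m}{3}$ ($b{\left(m \right)} = \frac{m + 0}{3} = \frac{m}{3}$)
$z{\left(M \right)} = \frac{2 M}{3}$ ($z{\left(M \right)} = M - \frac{M}{3} = \frac{2 M}{3}$)
$V{\left(d,B \right)} = B + 3 d$
$N = \frac{957}{371}$ ($N = 3 \left(- \frac{15}{53} + \frac{64}{56}\right) = 3 \left(\left(-15\right) \frac{1}{53} + 64 \cdot \frac{1}{56}\right) = 3 \left(- \frac{15}{53} + \frac{8}{7}\right) = 3 \cdot \frac{319}{371} = \frac{957}{371} \approx 2.5795$)
$A{\left(v \right)} = \frac{957}{371}$
$V{\left(z{\left(-5 \right)},0 \right)} A{\left(3 \right)} = \left(0 + 3 \cdot \frac{2}{3} \left(-5\right)\right) \frac{957}{371} = \left(0 + 3 \left(- \frac{10}{3}\right)\right) \frac{957}{371} = \left(0 - 10\right) \frac{957}{371} = \left(-10\right) \frac{957}{371} = - \frac{9570}{371}$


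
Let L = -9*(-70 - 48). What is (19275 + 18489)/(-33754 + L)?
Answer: -9441/8173 ≈ -1.1551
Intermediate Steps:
L = 1062 (L = -9*(-118) = 1062)
(19275 + 18489)/(-33754 + L) = (19275 + 18489)/(-33754 + 1062) = 37764/(-32692) = 37764*(-1/32692) = -9441/8173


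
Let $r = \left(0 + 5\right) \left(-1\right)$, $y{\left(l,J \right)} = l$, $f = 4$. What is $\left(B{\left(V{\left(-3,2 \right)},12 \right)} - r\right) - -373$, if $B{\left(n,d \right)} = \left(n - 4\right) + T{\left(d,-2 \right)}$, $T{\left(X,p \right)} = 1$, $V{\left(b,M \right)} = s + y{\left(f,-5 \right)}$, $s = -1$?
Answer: $378$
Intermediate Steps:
$V{\left(b,M \right)} = 3$ ($V{\left(b,M \right)} = -1 + 4 = 3$)
$B{\left(n,d \right)} = -3 + n$ ($B{\left(n,d \right)} = \left(n - 4\right) + 1 = \left(-4 + n\right) + 1 = -3 + n$)
$r = -5$ ($r = 5 \left(-1\right) = -5$)
$\left(B{\left(V{\left(-3,2 \right)},12 \right)} - r\right) - -373 = \left(\left(-3 + 3\right) - -5\right) - -373 = \left(0 + 5\right) + 373 = 5 + 373 = 378$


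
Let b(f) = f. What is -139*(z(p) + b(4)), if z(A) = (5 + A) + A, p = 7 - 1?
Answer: -2919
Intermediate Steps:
p = 6
z(A) = 5 + 2*A
-139*(z(p) + b(4)) = -139*((5 + 2*6) + 4) = -139*((5 + 12) + 4) = -139*(17 + 4) = -139*21 = -2919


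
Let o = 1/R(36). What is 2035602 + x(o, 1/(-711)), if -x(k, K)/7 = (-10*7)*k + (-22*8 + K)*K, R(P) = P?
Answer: 2058091126771/1011042 ≈ 2.0356e+6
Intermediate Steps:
o = 1/36 ≈ 0.027778
x(k, K) = 490*k - 7*K*(-176 + K) (x(k, K) = -7*((-10*7)*k + (-22*8 + K)*K) = -7*(-70*k + (-176 + K)*K) = -7*(-70*k + K*(-176 + K)) = 490*k - 7*K*(-176 + K))
2035602 + x(o, 1/(-711)) = 2035602 + (-7*(1/(-711))**2 + 490*(1/36) + 1232/(-711)) = 2035602 + (-7*(-1/711)**2 + 245/18 + 1232*(-1/711)) = 2035602 + (-7*1/505521 + 245/18 - 1232/711) = 2035602 + (-7/505521 + 245/18 - 1232/711) = 2035602 + 12009487/1011042 = 2058091126771/1011042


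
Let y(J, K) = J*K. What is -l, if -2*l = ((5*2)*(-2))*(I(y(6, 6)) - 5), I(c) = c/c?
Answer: 40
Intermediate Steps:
I(c) = 1
l = -40 (l = -(5*2)*(-2)*(1 - 5)/2 = -10*(-2)*(-4)/2 = -(-10)*(-4) = -½*80 = -40)
-l = -1*(-40) = 40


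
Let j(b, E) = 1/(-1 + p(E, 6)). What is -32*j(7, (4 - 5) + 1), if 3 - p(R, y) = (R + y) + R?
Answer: 8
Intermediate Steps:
p(R, y) = 3 - y - 2*R (p(R, y) = 3 - ((R + y) + R) = 3 - (y + 2*R) = 3 + (-y - 2*R) = 3 - y - 2*R)
j(b, E) = 1/(-4 - 2*E) (j(b, E) = 1/(-1 + (3 - 1*6 - 2*E)) = 1/(-1 + (3 - 6 - 2*E)) = 1/(-1 + (-3 - 2*E)) = 1/(-4 - 2*E))
-32*j(7, (4 - 5) + 1) = -(-32)/(4 + 2*((4 - 5) + 1)) = -(-32)/(4 + 2*(-1 + 1)) = -(-32)/(4 + 2*0) = -(-32)/(4 + 0) = -(-32)/4 = -32*(-¼) = 8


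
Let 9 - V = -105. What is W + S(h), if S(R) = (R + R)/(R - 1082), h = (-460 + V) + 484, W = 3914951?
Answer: 923928367/236 ≈ 3.9150e+6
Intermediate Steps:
V = 114 (V = 9 - 1*(-105) = 9 + 105 = 114)
h = 138 (h = (-460 + 114) + 484 = -346 + 484 = 138)
S(R) = 2*R/(-1082 + R) (S(R) = (2*R)/(-1082 + R) = 2*R/(-1082 + R))
W + S(h) = 3914951 + 2*138/(-1082 + 138) = 3914951 + 2*138/(-944) = 3914951 + 2*138*(-1/944) = 3914951 - 69/236 = 923928367/236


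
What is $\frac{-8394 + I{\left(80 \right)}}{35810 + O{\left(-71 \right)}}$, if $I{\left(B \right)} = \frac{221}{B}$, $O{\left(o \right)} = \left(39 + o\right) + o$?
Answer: $- \frac{671299}{2856560} \approx -0.235$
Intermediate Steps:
$O{\left(o \right)} = 39 + 2 o$
$\frac{-8394 + I{\left(80 \right)}}{35810 + O{\left(-71 \right)}} = \frac{-8394 + \frac{221}{80}}{35810 + \left(39 + 2 \left(-71\right)\right)} = \frac{-8394 + 221 \cdot \frac{1}{80}}{35810 + \left(39 - 142\right)} = \frac{-8394 + \frac{221}{80}}{35810 - 103} = - \frac{671299}{80 \cdot 35707} = \left(- \frac{671299}{80}\right) \frac{1}{35707} = - \frac{671299}{2856560}$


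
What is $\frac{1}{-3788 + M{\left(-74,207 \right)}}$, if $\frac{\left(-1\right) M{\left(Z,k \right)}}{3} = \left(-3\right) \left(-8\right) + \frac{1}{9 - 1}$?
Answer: $- \frac{8}{30883} \approx -0.00025904$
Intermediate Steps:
$M{\left(Z,k \right)} = - \frac{579}{8}$ ($M{\left(Z,k \right)} = - 3 \left(\left(-3\right) \left(-8\right) + \frac{1}{9 - 1}\right) = - 3 \left(24 + \frac{1}{8}\right) = \left(-3\right) \frac{193}{8} = - \frac{579}{8}$)
$\frac{1}{-3788 + M{\left(-74,207 \right)}} = \frac{1}{-3788 - \frac{579}{8}} = \frac{1}{- \frac{30883}{8}} = - \frac{8}{30883}$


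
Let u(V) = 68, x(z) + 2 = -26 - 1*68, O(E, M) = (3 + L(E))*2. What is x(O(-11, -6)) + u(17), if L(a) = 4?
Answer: -28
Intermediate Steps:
O(E, M) = 14 (O(E, M) = (3 + 4)*2 = 7*2 = 14)
x(z) = -96 (x(z) = -2 + (-26 - 1*68) = -2 + (-26 - 68) = -2 - 94 = -96)
x(O(-11, -6)) + u(17) = -96 + 68 = -28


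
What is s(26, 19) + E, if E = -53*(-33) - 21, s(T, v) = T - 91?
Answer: 1663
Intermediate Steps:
s(T, v) = -91 + T
E = 1728 (E = 1749 - 21 = 1728)
s(26, 19) + E = (-91 + 26) + 1728 = -65 + 1728 = 1663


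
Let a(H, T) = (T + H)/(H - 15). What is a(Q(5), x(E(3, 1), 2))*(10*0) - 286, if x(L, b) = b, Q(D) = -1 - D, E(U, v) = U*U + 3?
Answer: -286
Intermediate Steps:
E(U, v) = 3 + U² (E(U, v) = U² + 3 = 3 + U²)
a(H, T) = (H + T)/(-15 + H)
a(Q(5), x(E(3, 1), 2))*(10*0) - 286 = (((-1 - 1*5) + 2)/(-15 + (-1 - 1*5)))*(10*0) - 286 = (((-1 - 5) + 2)/(-15 + (-1 - 5)))*0 - 286 = ((-6 + 2)/(-15 - 6))*0 - 286 = (-4/(-21))*0 - 286 = -1/21*(-4)*0 - 286 = (4/21)*0 - 286 = 0 - 286 = -286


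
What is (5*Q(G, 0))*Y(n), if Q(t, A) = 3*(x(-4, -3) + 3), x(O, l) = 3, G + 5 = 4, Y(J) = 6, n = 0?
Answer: 540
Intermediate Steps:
G = -1 (G = -5 + 4 = -1)
Q(t, A) = 18 (Q(t, A) = 3*(3 + 3) = 3*6 = 18)
(5*Q(G, 0))*Y(n) = (5*18)*6 = 90*6 = 540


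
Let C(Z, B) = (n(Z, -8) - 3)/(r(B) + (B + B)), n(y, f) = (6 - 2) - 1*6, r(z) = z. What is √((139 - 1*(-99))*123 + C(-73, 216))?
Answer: √37939094/36 ≈ 171.10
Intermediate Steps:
n(y, f) = -2 (n(y, f) = 4 - 6 = -2)
C(Z, B) = -5/(3*B) (C(Z, B) = (-2 - 3)/(B + (B + B)) = -5/(B + 2*B) = -5*1/(3*B) = -5/(3*B))
√((139 - 1*(-99))*123 + C(-73, 216)) = √((139 - 1*(-99))*123 - 5/3/216) = √((139 + 99)*123 - 5/3*1/216) = √(238*123 - 5/648) = √(29274 - 5/648) = √(18969547/648) = √37939094/36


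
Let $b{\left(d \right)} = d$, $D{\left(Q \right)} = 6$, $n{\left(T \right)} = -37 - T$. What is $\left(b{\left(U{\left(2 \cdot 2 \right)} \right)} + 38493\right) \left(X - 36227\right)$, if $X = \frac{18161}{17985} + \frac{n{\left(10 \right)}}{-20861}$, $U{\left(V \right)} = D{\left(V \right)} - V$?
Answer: $- \frac{9512779674267811}{6821547} \approx -1.3945 \cdot 10^{9}$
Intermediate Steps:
$U{\left(V \right)} = 6 - V$
$X = \frac{34518356}{34107735}$ ($X = \frac{18161}{17985} + \frac{-37 - 10}{-20861} = 18161 \cdot \frac{1}{17985} + \left(-37 - 10\right) \left(- \frac{1}{20861}\right) = \frac{1651}{1635} - - \frac{47}{20861} = \frac{1651}{1635} + \frac{47}{20861} = \frac{34518356}{34107735} \approx 1.012$)
$\left(b{\left(U{\left(2 \cdot 2 \right)} \right)} + 38493\right) \left(X - 36227\right) = \left(\left(6 - 2 \cdot 2\right) + 38493\right) \left(\frac{34518356}{34107735} - 36227\right) = \left(\left(6 - 4\right) + 38493\right) \left(- \frac{1235586397489}{34107735}\right) = \left(2 + 38493\right) \left(- \frac{1235586397489}{34107735}\right) = 38495 \left(- \frac{1235586397489}{34107735}\right) = - \frac{9512779674267811}{6821547}$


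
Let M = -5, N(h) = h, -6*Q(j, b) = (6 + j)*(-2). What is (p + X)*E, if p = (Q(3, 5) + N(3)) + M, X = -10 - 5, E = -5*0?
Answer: 0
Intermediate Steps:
Q(j, b) = 2 + j/3 (Q(j, b) = -(6 + j)*(-2)/6 = -(-12 - 2*j)/6 = 2 + j/3)
E = 0
X = -15
p = 1 (p = ((2 + (⅓)*3) + 3) - 5 = ((2 + 1) + 3) - 5 = (3 + 3) - 5 = 6 - 5 = 1)
(p + X)*E = (1 - 15)*0 = -14*0 = 0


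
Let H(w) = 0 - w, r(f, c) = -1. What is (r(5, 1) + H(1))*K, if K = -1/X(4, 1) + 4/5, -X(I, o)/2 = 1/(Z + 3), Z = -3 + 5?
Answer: -33/5 ≈ -6.6000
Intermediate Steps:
Z = 2
X(I, o) = -2/5 (X(I, o) = -2/(2 + 3) = -2/5)
K = 33/10 (K = -1/(-2/5) + 4/5 = -1*(-5/2) + 4*(1/5) = 5/2 + 4/5 = 33/10 ≈ 3.3000)
H(w) = -w
(r(5, 1) + H(1))*K = (-1 - 1*1)*(33/10) = (-1 - 1)*(33/10) = -2*33/10 = -33/5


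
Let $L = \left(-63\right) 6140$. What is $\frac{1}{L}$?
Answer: $- \frac{1}{386820} \approx -2.5852 \cdot 10^{-6}$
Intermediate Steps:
$L = -386820$
$\frac{1}{L} = \frac{1}{-386820} = - \frac{1}{386820}$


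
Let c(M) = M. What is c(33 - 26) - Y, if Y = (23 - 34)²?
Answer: -114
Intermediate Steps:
Y = 121 (Y = (-11)² = 121)
c(33 - 26) - Y = (33 - 26) - 1*121 = 7 - 121 = -114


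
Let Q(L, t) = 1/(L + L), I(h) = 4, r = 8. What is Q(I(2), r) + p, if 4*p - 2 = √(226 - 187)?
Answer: 5/8 + √39/4 ≈ 2.1862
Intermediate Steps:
Q(L, t) = 1/(2*L)
p = ½ + √39/4 (p = ½ + √(226 - 187)/4 = ½ + √39/4 ≈ 2.0612)
Q(I(2), r) + p = (½)/4 + (½ + √39/4) = (½)*(¼) + (½ + √39/4) = ⅛ + (½ + √39/4) = 5/8 + √39/4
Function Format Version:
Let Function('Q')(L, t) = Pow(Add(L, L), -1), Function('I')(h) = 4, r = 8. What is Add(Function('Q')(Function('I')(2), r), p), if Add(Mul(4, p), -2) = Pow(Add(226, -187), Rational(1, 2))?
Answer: Add(Rational(5, 8), Mul(Rational(1, 4), Pow(39, Rational(1, 2)))) ≈ 2.1862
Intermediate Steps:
Function('Q')(L, t) = Mul(Rational(1, 2), Pow(L, -1)) (Function('Q')(L, t) = Pow(Mul(2, L), -1) = Mul(Rational(1, 2), Pow(L, -1)))
p = Add(Rational(1, 2), Mul(Rational(1, 4), Pow(39, Rational(1, 2)))) (p = Add(Rational(1, 2), Mul(Rational(1, 4), Pow(Add(226, -187), Rational(1, 2)))) = Add(Rational(1, 2), Mul(Rational(1, 4), Pow(39, Rational(1, 2)))) ≈ 2.0612)
Add(Function('Q')(Function('I')(2), r), p) = Add(Mul(Rational(1, 2), Pow(4, -1)), Add(Rational(1, 2), Mul(Rational(1, 4), Pow(39, Rational(1, 2))))) = Add(Mul(Rational(1, 2), Rational(1, 4)), Add(Rational(1, 2), Mul(Rational(1, 4), Pow(39, Rational(1, 2))))) = Add(Rational(1, 8), Add(Rational(1, 2), Mul(Rational(1, 4), Pow(39, Rational(1, 2))))) = Add(Rational(5, 8), Mul(Rational(1, 4), Pow(39, Rational(1, 2))))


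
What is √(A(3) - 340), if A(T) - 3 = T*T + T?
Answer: 5*I*√13 ≈ 18.028*I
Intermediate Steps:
A(T) = 3 + T + T² (A(T) = 3 + (T*T + T) = 3 + (T² + T) = 3 + (T + T²) = 3 + T + T²)
√(A(3) - 340) = √((3 + 3 + 3²) - 340) = √((3 + 3 + 9) - 340) = √(15 - 340) = √(-325) = 5*I*√13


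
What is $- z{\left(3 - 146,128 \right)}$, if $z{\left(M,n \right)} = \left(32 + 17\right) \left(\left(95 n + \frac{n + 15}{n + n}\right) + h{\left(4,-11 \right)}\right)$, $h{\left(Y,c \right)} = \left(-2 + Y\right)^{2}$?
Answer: $- \frac{152592223}{256} \approx -5.9606 \cdot 10^{5}$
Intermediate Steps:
$z{\left(M,n \right)} = 196 + 4655 n + \frac{49 \left(15 + n\right)}{2 n}$ ($z{\left(M,n \right)} = \left(32 + 17\right) \left(\left(95 n + \frac{n + 15}{n + n}\right) + \left(-2 + 4\right)^{2}\right) = 49 \left(\left(95 n + \frac{15 + n}{2 n}\right) + 2^{2}\right) = 49 \left(\left(95 n + \left(15 + n\right) \frac{1}{2 n}\right) + 4\right) = 49 \left(\left(95 n + \frac{15 + n}{2 n}\right) + 4\right) = 49 \left(4 + 95 n + \frac{15 + n}{2 n}\right) = 196 + 4655 n + \frac{49 \left(15 + n\right)}{2 n}$)
$- z{\left(3 - 146,128 \right)} = - (\frac{441}{2} + 4655 \cdot 128 + \frac{735}{2 \cdot 128}) = - (\frac{441}{2} + 595840 + \frac{735}{2} \cdot \frac{1}{128}) = - (\frac{441}{2} + 595840 + \frac{735}{256}) = \left(-1\right) \frac{152592223}{256} = - \frac{152592223}{256}$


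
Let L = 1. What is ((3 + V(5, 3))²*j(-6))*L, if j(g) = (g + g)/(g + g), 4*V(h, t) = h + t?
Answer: 25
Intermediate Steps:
V(h, t) = h/4 + t/4 (V(h, t) = (h + t)/4 = h/4 + t/4)
j(g) = 1 (j(g) = (2*g)/((2*g)) = (2*g)*(1/(2*g)) = 1)
((3 + V(5, 3))²*j(-6))*L = ((3 + ((¼)*5 + (¼)*3))²*1)*1 = ((3 + (5/4 + ¾))²*1)*1 = ((3 + 2)²*1)*1 = (5²*1)*1 = (25*1)*1 = 25*1 = 25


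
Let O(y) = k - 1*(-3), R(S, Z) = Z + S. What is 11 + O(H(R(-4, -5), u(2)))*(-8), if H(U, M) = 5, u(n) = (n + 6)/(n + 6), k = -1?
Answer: -5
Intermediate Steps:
R(S, Z) = S + Z
u(n) = 1 (u(n) = (6 + n)/(6 + n) = 1)
O(y) = 2 (O(y) = -1 - 1*(-3) = -1 + 3 = 2)
11 + O(H(R(-4, -5), u(2)))*(-8) = 11 + 2*(-8) = 11 - 16 = -5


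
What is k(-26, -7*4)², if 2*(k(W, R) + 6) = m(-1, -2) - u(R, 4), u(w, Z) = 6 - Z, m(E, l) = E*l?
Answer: 36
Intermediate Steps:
k(W, R) = -6 (k(W, R) = -6 + (-1*(-2) - (6 - 1*4))/2 = -6 + (2 - (6 - 4))/2 = -6 + (2 - 1*2)/2 = -6 + (2 - 2)/2 = -6 + (½)*0 = -6 + 0 = -6)
k(-26, -7*4)² = (-6)² = 36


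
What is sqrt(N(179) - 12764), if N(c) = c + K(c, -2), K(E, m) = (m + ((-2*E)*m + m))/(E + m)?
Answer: I*sqrt(394149441)/177 ≈ 112.16*I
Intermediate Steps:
K(E, m) = (2*m - 2*E*m)/(E + m) (K(E, m) = (m + (-2*E*m + m))/(E + m) = (m + (m - 2*E*m))/(E + m) = (2*m - 2*E*m)/(E + m))
N(c) = c - 4*(1 - c)/(-2 + c) (N(c) = c + 2*(-2)*(1 - c)/(c - 2) = c + 2*(-2)*(1 - c)/(-2 + c) = c - 4*(1 - c)/(-2 + c))
sqrt(N(179) - 12764) = sqrt((-4 + 179**2 + 2*179)/(-2 + 179) - 12764) = sqrt((-4 + 32041 + 358)/177 - 12764) = sqrt((1/177)*32395 - 12764) = sqrt(32395/177 - 12764) = sqrt(-2226833/177) = I*sqrt(394149441)/177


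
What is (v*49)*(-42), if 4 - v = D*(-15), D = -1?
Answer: 22638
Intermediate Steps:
v = -11 (v = 4 - (-1)*(-15) = 4 - 1*15 = 4 - 15 = -11)
(v*49)*(-42) = -11*49*(-42) = -539*(-42) = 22638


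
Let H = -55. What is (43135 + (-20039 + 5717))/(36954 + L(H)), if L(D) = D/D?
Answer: 28813/36955 ≈ 0.77968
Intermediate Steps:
L(D) = 1
(43135 + (-20039 + 5717))/(36954 + L(H)) = (43135 + (-20039 + 5717))/(36954 + 1) = (43135 - 14322)/36955 = 28813*(1/36955) = 28813/36955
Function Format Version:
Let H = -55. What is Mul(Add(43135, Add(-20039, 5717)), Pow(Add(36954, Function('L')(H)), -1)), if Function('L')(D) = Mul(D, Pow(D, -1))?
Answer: Rational(28813, 36955) ≈ 0.77968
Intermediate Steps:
Function('L')(D) = 1
Mul(Add(43135, Add(-20039, 5717)), Pow(Add(36954, Function('L')(H)), -1)) = Mul(Add(43135, Add(-20039, 5717)), Pow(Add(36954, 1), -1)) = Mul(Add(43135, -14322), Pow(36955, -1)) = Mul(28813, Rational(1, 36955)) = Rational(28813, 36955)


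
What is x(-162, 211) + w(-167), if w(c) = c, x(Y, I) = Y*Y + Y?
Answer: 25915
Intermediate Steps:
x(Y, I) = Y + Y² (x(Y, I) = Y² + Y = Y + Y²)
x(-162, 211) + w(-167) = -162*(1 - 162) - 167 = -162*(-161) - 167 = 26082 - 167 = 25915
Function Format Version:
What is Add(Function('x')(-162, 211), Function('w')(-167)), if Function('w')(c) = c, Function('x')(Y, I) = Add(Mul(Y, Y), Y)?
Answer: 25915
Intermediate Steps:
Function('x')(Y, I) = Add(Y, Pow(Y, 2)) (Function('x')(Y, I) = Add(Pow(Y, 2), Y) = Add(Y, Pow(Y, 2)))
Add(Function('x')(-162, 211), Function('w')(-167)) = Add(Mul(-162, Add(1, -162)), -167) = Add(Mul(-162, -161), -167) = Add(26082, -167) = 25915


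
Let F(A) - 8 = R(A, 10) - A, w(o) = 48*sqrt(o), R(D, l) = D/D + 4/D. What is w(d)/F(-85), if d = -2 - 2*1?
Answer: 1360*I/1331 ≈ 1.0218*I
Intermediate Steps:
d = -4 (d = -2 - 2 = -4)
R(D, l) = 1 + 4/D
F(A) = 8 - A + (4 + A)/A (F(A) = 8 + ((4 + A)/A - A) = 8 + (-A + (4 + A)/A) = 8 - A + (4 + A)/A)
w(d)/F(-85) = (48*sqrt(-4))/(9 - 1*(-85) + 4/(-85)) = (48*(2*I))/(9 + 85 + 4*(-1/85)) = (96*I)/(9 + 85 - 4/85) = (96*I)/(7986/85) = (96*I)*(85/7986) = 1360*I/1331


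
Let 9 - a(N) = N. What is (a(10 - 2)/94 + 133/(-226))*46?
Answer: -141174/5311 ≈ -26.581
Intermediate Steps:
a(N) = 9 - N
(a(10 - 2)/94 + 133/(-226))*46 = ((9 - (10 - 2))/94 + 133/(-226))*46 = ((9 - 1*8)*(1/94) + 133*(-1/226))*46 = ((9 - 8)*(1/94) - 133/226)*46 = (1*(1/94) - 133/226)*46 = (1/94 - 133/226)*46 = -3069/5311*46 = -141174/5311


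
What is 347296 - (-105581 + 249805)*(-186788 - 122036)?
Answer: 44540179872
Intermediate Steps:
347296 - (-105581 + 249805)*(-186788 - 122036) = 347296 - 144224*(-308824) = 347296 - 1*(-44539832576) = 347296 + 44539832576 = 44540179872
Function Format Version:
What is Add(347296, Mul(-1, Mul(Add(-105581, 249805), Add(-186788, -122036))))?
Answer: 44540179872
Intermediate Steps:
Add(347296, Mul(-1, Mul(Add(-105581, 249805), Add(-186788, -122036)))) = Add(347296, Mul(-1, Mul(144224, -308824))) = Add(347296, Mul(-1, -44539832576)) = Add(347296, 44539832576) = 44540179872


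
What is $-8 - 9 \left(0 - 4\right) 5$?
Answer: $172$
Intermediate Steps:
$-8 - 9 \left(0 - 4\right) 5 = -8 - 9 \left(\left(-4\right) 5\right) = -8 - -180 = -8 + 180 = 172$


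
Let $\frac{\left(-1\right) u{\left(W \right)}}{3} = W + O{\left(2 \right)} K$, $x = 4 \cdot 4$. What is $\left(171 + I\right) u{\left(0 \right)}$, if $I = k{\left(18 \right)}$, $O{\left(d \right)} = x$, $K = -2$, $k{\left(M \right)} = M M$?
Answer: $47520$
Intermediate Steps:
$k{\left(M \right)} = M^{2}$
$x = 16$
$O{\left(d \right)} = 16$
$I = 324$ ($I = 18^{2} = 324$)
$u{\left(W \right)} = 96 - 3 W$ ($u{\left(W \right)} = - 3 \left(W + 16 \left(-2\right)\right) = - 3 \left(W - 32\right) = - 3 \left(-32 + W\right) = 96 - 3 W$)
$\left(171 + I\right) u{\left(0 \right)} = \left(171 + 324\right) \left(96 - 0\right) = 495 \left(96 + 0\right) = 495 \cdot 96 = 47520$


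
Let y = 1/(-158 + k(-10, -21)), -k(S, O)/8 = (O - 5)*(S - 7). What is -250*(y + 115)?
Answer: -53101125/1847 ≈ -28750.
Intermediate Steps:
k(S, O) = -8*(-7 + S)*(-5 + O) (k(S, O) = -8*(O - 5)*(S - 7) = -8*(-5 + O)*(-7 + S) = -8*(-7 + S)*(-5 + O))
y = -1/3694 (y = 1/(-158 + (-280 + 40*(-10) + 56*(-21) - 8*(-21)*(-10))) = 1/(-158 + (-280 - 400 - 1176 - 1680)) = 1/(-158 - 3536) = 1/(-3694) = -1/3694 ≈ -0.00027071)
-250*(y + 115) = -250*(-1/3694 + 115) = -250*424809/3694 = -53101125/1847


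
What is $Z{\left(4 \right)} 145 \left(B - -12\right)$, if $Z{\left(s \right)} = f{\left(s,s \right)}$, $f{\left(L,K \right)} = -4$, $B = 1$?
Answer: $-7540$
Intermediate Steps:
$Z{\left(s \right)} = -4$
$Z{\left(4 \right)} 145 \left(B - -12\right) = \left(-4\right) 145 \left(1 - -12\right) = - 580 \left(1 + 12\right) = \left(-580\right) 13 = -7540$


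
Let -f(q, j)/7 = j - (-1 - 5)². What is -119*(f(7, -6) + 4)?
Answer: -35462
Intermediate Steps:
f(q, j) = 252 - 7*j (f(q, j) = -7*(j - (-1 - 5)²) = -7*(j - 1*(-6)²) = -7*(j - 1*36) = -7*(j - 36) = -7*(-36 + j) = 252 - 7*j)
-119*(f(7, -6) + 4) = -119*((252 - 7*(-6)) + 4) = -119*((252 + 42) + 4) = -119*(294 + 4) = -119*298 = -35462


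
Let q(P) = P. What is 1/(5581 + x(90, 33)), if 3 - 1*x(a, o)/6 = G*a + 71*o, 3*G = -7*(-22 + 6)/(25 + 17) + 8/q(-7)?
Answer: -7/61133 ≈ -0.00011450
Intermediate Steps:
G = 32/63 (G = (-7*(-22 + 6)/(25 + 17) + 8/(-7))/3 = (-7/(42/(-16)) + 8*(-1/7))/3 = (-7/(42*(-1/16)) - 8/7)/3 = (-7/(-21/8) - 8/7)/3 = (-7*(-8/21) - 8/7)/3 = (8/3 - 8/7)/3 = (1/3)*(32/21) = 32/63 ≈ 0.50794)
x(a, o) = 18 - 426*o - 64*a/21 (x(a, o) = 18 - 6*(32*a/63 + 71*o) = 18 - 6*(71*o + 32*a/63) = 18 + (-426*o - 64*a/21) = 18 - 426*o - 64*a/21)
1/(5581 + x(90, 33)) = 1/(5581 + (18 - 426*33 - 64/21*90)) = 1/(5581 + (18 - 14058 - 1920/7)) = 1/(5581 - 100200/7) = 1/(-61133/7) = -7/61133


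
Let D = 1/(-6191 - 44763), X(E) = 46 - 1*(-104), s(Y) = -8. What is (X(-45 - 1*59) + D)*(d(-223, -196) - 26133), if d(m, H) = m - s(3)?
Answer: -100690186226/25477 ≈ -3.9522e+6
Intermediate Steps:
d(m, H) = 8 + m (d(m, H) = m - 1*(-8) = m + 8 = 8 + m)
X(E) = 150 (X(E) = 46 + 104 = 150)
D = -1/50954 (D = 1/(-50954) = -1/50954 ≈ -1.9626e-5)
(X(-45 - 1*59) + D)*(d(-223, -196) - 26133) = (150 - 1/50954)*((8 - 223) - 26133) = 7643099*(-215 - 26133)/50954 = (7643099/50954)*(-26348) = -100690186226/25477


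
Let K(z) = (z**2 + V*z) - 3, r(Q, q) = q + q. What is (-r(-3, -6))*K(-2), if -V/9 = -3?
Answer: -636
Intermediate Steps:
r(Q, q) = 2*q
V = 27 (V = -9*(-3) = 27)
K(z) = -3 + z**2 + 27*z (K(z) = (z**2 + 27*z) - 3 = -3 + z**2 + 27*z)
(-r(-3, -6))*K(-2) = (-2*(-6))*(-3 + (-2)**2 + 27*(-2)) = (-1*(-12))*(-3 + 4 - 54) = 12*(-53) = -636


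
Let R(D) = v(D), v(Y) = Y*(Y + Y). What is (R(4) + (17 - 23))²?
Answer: 676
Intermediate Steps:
v(Y) = 2*Y² (v(Y) = Y*(2*Y) = 2*Y²)
R(D) = 2*D²
(R(4) + (17 - 23))² = (2*4² + (17 - 23))² = (2*16 - 6)² = (32 - 6)² = 26² = 676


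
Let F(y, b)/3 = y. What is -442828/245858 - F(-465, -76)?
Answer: 171264541/122929 ≈ 1393.2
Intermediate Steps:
F(y, b) = 3*y
-442828/245858 - F(-465, -76) = -442828/245858 - 3*(-465) = -442828*1/245858 - 1*(-1395) = -221414/122929 + 1395 = 171264541/122929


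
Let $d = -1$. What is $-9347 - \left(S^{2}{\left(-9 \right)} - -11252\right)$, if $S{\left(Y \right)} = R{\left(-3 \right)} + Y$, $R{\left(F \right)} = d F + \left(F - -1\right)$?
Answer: $-20663$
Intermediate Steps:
$R{\left(F \right)} = 1$ ($R{\left(F \right)} = - F + \left(F - -1\right) = - F + \left(F + 1\right) = - F + \left(1 + F\right) = 1$)
$S{\left(Y \right)} = 1 + Y$
$-9347 - \left(S^{2}{\left(-9 \right)} - -11252\right) = -9347 - \left(\left(1 - 9\right)^{2} - -11252\right) = -9347 - \left(\left(-8\right)^{2} + 11252\right) = -9347 - \left(64 + 11252\right) = -9347 - 11316 = -20663$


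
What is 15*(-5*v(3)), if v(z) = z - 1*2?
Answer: -75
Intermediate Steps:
v(z) = -2 + z (v(z) = z - 2 = -2 + z)
15*(-5*v(3)) = 15*(-5*(-2 + 3)) = 15*(-5*1) = 15*(-5) = -75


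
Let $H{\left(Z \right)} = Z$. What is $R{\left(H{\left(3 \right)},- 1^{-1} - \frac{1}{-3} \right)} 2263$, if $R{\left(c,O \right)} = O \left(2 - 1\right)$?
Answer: $- \frac{4526}{3} \approx -1508.7$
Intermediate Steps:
$R{\left(c,O \right)} = O$ ($R{\left(c,O \right)} = O 1 = O$)
$R{\left(H{\left(3 \right)},- 1^{-1} - \frac{1}{-3} \right)} 2263 = \left(- 1^{-1} - \frac{1}{-3}\right) 2263 = \left(\left(-1\right) 1 - - \frac{1}{3}\right) 2263 = \left(-1 + \frac{1}{3}\right) 2263 = \left(- \frac{2}{3}\right) 2263 = - \frac{4526}{3}$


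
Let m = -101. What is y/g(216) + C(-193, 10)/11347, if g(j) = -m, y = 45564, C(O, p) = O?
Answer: 516995215/1146047 ≈ 451.11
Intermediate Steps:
g(j) = 101 (g(j) = -1*(-101) = 101)
y/g(216) + C(-193, 10)/11347 = 45564/101 - 193/11347 = 516995215/1146047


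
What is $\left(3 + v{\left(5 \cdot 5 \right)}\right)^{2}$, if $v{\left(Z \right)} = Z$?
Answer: $784$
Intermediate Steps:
$\left(3 + v{\left(5 \cdot 5 \right)}\right)^{2} = \left(3 + 5 \cdot 5\right)^{2} = \left(3 + 25\right)^{2} = 28^{2} = 784$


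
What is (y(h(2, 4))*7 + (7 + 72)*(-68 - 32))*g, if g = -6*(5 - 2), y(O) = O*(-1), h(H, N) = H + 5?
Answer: 143082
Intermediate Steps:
h(H, N) = 5 + H
y(O) = -O
g = -18 (g = -6*3 = -18)
(y(h(2, 4))*7 + (7 + 72)*(-68 - 32))*g = (-(5 + 2)*7 + (7 + 72)*(-68 - 32))*(-18) = (-1*7*7 + 79*(-100))*(-18) = (-7*7 - 7900)*(-18) = (-49 - 7900)*(-18) = -7949*(-18) = 143082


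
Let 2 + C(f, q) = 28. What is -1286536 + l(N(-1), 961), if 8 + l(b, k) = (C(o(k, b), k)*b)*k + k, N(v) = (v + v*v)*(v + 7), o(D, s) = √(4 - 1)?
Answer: -1285583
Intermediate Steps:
o(D, s) = √3
C(f, q) = 26 (C(f, q) = -2 + 28 = 26)
N(v) = (7 + v)*(v + v²) (N(v) = (v + v²)*(7 + v) = (7 + v)*(v + v²))
l(b, k) = -8 + k + 26*b*k (l(b, k) = -8 + ((26*b)*k + k) = -8 + (26*b*k + k) = -8 + (k + 26*b*k) = -8 + k + 26*b*k)
-1286536 + l(N(-1), 961) = -1286536 + (-8 + 961 + 26*(-(7 + (-1)² + 8*(-1)))*961) = -1286536 + (-8 + 961 + 26*(-(7 + 1 - 8))*961) = -1286536 + (-8 + 961 + 26*(-1*0)*961) = -1286536 + (-8 + 961 + 26*0*961) = -1286536 + (-8 + 961 + 0) = -1286536 + 953 = -1285583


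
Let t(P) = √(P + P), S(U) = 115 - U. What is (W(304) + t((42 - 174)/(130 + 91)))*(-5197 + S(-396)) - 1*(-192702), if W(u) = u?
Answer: -1231842 - 9372*I*√14586/221 ≈ -1.2318e+6 - 5121.6*I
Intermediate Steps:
t(P) = √2*√P (t(P) = √(2*P) = √2*√P)
(W(304) + t((42 - 174)/(130 + 91)))*(-5197 + S(-396)) - 1*(-192702) = (304 + √2*√((42 - 174)/(130 + 91)))*(-5197 + (115 - 1*(-396))) - 1*(-192702) = (304 + √2*√(-132/221))*(-5197 + (115 + 396)) + 192702 = (304 + √2*√(-132*1/221))*(-5197 + 511) + 192702 = (304 + √2*√(-132/221))*(-4686) + 192702 = (304 + √2*(2*I*√7293/221))*(-4686) + 192702 = (304 + 2*I*√14586/221)*(-4686) + 192702 = (-1424544 - 9372*I*√14586/221) + 192702 = -1231842 - 9372*I*√14586/221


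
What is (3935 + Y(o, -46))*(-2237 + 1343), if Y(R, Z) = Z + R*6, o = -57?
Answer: -3171018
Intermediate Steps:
Y(R, Z) = Z + 6*R
(3935 + Y(o, -46))*(-2237 + 1343) = (3935 + (-46 + 6*(-57)))*(-2237 + 1343) = (3935 + (-46 - 342))*(-894) = (3935 - 388)*(-894) = 3547*(-894) = -3171018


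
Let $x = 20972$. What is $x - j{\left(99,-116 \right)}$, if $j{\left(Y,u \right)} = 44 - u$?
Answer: $20812$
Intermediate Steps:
$x - j{\left(99,-116 \right)} = 20972 - \left(44 - -116\right) = 20972 - \left(44 + 116\right) = 20972 - 160 = 20812$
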